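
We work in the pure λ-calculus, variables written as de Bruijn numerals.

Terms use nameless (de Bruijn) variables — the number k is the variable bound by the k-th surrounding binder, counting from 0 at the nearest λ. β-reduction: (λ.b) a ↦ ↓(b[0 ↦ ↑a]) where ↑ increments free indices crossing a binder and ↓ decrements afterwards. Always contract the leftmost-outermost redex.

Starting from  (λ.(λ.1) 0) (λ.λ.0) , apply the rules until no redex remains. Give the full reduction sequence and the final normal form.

Answer: normal form = λ.λ.0  (in 2 steps)

Reduction:
  start: (λ.(λ.1) 0) (λ.λ.0)
  step 1: (λ.λ.λ.0) (λ.λ.0)
  step 2: λ.λ.0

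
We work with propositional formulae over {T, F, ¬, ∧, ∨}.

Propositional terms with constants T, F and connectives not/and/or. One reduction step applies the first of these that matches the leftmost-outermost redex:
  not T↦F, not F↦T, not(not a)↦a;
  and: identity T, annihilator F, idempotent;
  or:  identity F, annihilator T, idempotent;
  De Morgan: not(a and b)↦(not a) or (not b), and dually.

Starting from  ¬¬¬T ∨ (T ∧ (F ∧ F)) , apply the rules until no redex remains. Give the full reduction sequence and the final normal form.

  start: ¬¬¬T ∨ (T ∧ (F ∧ F))
  [1] ¬T ∨ (T ∧ (F ∧ F))
  [2] F ∨ (T ∧ (F ∧ F))
  [3] T ∧ (F ∧ F)
  [4] F ∧ F
  [5] F

Answer: normal form = F  (in 5 steps)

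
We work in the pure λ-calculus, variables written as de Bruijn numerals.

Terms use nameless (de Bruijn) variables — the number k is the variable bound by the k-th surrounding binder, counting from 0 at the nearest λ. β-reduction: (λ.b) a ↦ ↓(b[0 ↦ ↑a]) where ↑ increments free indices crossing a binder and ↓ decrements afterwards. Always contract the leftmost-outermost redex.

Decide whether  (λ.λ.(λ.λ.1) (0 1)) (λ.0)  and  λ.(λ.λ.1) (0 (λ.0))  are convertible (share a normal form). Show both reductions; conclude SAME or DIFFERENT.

Term A:
  start: (λ.λ.(λ.λ.1) (0 1)) (λ.0)
  [1] λ.(λ.λ.1) (0 (λ.0))
  [2] λ.λ.1 (λ.0)

Term B:
  start: λ.(λ.λ.1) (0 (λ.0))
  [1] λ.λ.1 (λ.0)

Answer: SAME — A ⇓ λ.λ.1 (λ.0), B ⇓ λ.λ.1 (λ.0)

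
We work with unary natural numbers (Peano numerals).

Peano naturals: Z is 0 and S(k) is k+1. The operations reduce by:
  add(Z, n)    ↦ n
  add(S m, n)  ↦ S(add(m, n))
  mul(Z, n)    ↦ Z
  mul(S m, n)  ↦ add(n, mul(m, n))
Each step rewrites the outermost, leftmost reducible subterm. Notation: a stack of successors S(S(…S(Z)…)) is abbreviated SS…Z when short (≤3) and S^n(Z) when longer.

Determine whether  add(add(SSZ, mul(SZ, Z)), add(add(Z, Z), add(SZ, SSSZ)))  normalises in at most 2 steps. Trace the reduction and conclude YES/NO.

  start: add(add(SSZ, mul(SZ, Z)), add(add(Z, Z), add(SZ, SSSZ)))
  step 1: add(S(add(SZ, mul(SZ, Z))), add(add(Z, Z), add(SZ, SSSZ)))
  step 2: S(add(add(SZ, mul(SZ, Z)), add(add(Z, Z), add(SZ, SSSZ))))

Answer: NO — after 2 steps the term is S(add(add(SZ, mul(SZ, Z)), add(add(Z, Z), add(SZ, SSSZ)))), not yet normal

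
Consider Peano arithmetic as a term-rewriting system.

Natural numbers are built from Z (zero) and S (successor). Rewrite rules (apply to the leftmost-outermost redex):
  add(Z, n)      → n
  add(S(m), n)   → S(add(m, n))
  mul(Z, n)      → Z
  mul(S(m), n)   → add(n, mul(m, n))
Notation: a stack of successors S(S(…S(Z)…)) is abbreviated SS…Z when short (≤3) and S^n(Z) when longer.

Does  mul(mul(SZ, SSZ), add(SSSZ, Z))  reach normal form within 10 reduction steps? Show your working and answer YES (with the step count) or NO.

Answer: NO — after 10 steps the term is S(S(S(add(Z, mul(add(SZ, mul(Z, SSZ)), add(SSSZ, Z)))))), not yet normal

Working:
  start: mul(mul(SZ, SSZ), add(SSSZ, Z))
  [1] mul(add(SSZ, mul(Z, SSZ)), add(SSSZ, Z))
  [2] mul(S(add(SZ, mul(Z, SSZ))), add(SSSZ, Z))
  [3] add(add(SSSZ, Z), mul(add(SZ, mul(Z, SSZ)), add(SSSZ, Z)))
  [4] add(S(add(SSZ, Z)), mul(add(SZ, mul(Z, SSZ)), add(SSSZ, Z)))
  [5] S(add(add(SSZ, Z), mul(add(SZ, mul(Z, SSZ)), add(SSSZ, Z))))
  [6] S(add(S(add(SZ, Z)), mul(add(SZ, mul(Z, SSZ)), add(SSSZ, Z))))
  [7] S(S(add(add(SZ, Z), mul(add(SZ, mul(Z, SSZ)), add(SSSZ, Z)))))
  [8] S(S(add(S(add(Z, Z)), mul(add(SZ, mul(Z, SSZ)), add(SSSZ, Z)))))
  [9] S(S(S(add(add(Z, Z), mul(add(SZ, mul(Z, SSZ)), add(SSSZ, Z))))))
  [10] S(S(S(add(Z, mul(add(SZ, mul(Z, SSZ)), add(SSSZ, Z))))))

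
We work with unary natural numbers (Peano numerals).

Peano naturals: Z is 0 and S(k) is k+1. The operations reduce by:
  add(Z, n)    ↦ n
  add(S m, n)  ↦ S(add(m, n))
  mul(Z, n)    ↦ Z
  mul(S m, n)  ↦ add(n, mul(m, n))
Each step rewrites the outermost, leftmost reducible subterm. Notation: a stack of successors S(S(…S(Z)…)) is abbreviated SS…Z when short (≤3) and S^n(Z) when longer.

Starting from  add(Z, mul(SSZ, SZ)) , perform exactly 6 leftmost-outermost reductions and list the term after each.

Answer: after 6 steps: S(S(add(Z, mul(Z, SZ))))

Working:
  start: add(Z, mul(SSZ, SZ))
  [1] mul(SSZ, SZ)
  [2] add(SZ, mul(SZ, SZ))
  [3] S(add(Z, mul(SZ, SZ)))
  [4] S(mul(SZ, SZ))
  [5] S(add(SZ, mul(Z, SZ)))
  [6] S(S(add(Z, mul(Z, SZ))))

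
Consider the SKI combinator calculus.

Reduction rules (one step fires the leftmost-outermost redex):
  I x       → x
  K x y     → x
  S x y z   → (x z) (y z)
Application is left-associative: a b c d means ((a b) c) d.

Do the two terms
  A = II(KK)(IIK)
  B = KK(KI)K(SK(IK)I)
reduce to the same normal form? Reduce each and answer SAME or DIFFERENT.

Answer: SAME — A ⇓ K, B ⇓ K

Reduction:
Term A:
  start: II(KK)(IIK)
  step 1: I(KK)(IIK)
  step 2: KK(IIK)
  step 3: K

Term B:
  start: KK(KI)K(SK(IK)I)
  step 1: KK(SK(IK)I)
  step 2: K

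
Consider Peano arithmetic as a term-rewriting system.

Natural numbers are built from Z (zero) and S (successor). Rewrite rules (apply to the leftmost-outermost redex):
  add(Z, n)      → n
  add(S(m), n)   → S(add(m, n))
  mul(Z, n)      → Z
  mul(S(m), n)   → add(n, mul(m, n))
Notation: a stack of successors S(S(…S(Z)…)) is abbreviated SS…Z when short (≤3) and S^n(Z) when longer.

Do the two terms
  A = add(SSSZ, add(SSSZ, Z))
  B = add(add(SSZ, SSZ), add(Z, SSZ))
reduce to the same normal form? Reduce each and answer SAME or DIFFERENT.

Term A:
  start: add(SSSZ, add(SSSZ, Z))
  step 1: S(add(SSZ, add(SSSZ, Z)))
  step 2: S(S(add(SZ, add(SSSZ, Z))))
  step 3: S(S(S(add(Z, add(SSSZ, Z)))))
  step 4: S(S(S(add(SSSZ, Z))))
  step 5: S(S(S(S(add(SSZ, Z)))))
  step 6: S(S(S(S(S(add(SZ, Z))))))
  step 7: S(S(S(S(S(S(add(Z, Z)))))))
  step 8: S^6(Z)

Term B:
  start: add(add(SSZ, SSZ), add(Z, SSZ))
  step 1: add(S(add(SZ, SSZ)), add(Z, SSZ))
  step 2: S(add(add(SZ, SSZ), add(Z, SSZ)))
  step 3: S(add(S(add(Z, SSZ)), add(Z, SSZ)))
  step 4: S(S(add(add(Z, SSZ), add(Z, SSZ))))
  step 5: S(S(add(SSZ, add(Z, SSZ))))
  step 6: S(S(S(add(SZ, add(Z, SSZ)))))
  step 7: S(S(S(S(add(Z, add(Z, SSZ))))))
  step 8: S(S(S(S(add(Z, SSZ)))))
  step 9: S^6(Z)

Answer: SAME — A ⇓ S^6(Z), B ⇓ S^6(Z)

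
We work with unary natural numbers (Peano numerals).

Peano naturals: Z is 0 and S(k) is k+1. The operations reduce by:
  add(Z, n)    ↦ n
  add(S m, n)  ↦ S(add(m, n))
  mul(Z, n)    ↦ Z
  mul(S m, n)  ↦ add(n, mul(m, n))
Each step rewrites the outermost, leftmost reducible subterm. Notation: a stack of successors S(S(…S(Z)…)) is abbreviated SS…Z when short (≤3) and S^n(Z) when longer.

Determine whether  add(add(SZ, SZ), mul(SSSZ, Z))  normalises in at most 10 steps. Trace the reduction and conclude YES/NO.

  start: add(add(SZ, SZ), mul(SSSZ, Z))
  step 1: add(S(add(Z, SZ)), mul(SSSZ, Z))
  step 2: S(add(add(Z, SZ), mul(SSSZ, Z)))
  step 3: S(add(SZ, mul(SSSZ, Z)))
  step 4: S(S(add(Z, mul(SSSZ, Z))))
  step 5: S(S(mul(SSSZ, Z)))
  step 6: S(S(add(Z, mul(SSZ, Z))))
  step 7: S(S(mul(SSZ, Z)))
  step 8: S(S(add(Z, mul(SZ, Z))))
  step 9: S(S(mul(SZ, Z)))
  step 10: S(S(add(Z, mul(Z, Z))))

Answer: NO — after 10 steps the term is S(S(add(Z, mul(Z, Z)))), not yet normal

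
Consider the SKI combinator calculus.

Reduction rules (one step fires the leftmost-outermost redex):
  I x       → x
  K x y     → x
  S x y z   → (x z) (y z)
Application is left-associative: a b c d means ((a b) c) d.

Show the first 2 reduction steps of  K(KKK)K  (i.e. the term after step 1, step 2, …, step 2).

Answer: after 2 steps: K

Derivation:
  start: K(KKK)K
  →1  KKK
  →2  K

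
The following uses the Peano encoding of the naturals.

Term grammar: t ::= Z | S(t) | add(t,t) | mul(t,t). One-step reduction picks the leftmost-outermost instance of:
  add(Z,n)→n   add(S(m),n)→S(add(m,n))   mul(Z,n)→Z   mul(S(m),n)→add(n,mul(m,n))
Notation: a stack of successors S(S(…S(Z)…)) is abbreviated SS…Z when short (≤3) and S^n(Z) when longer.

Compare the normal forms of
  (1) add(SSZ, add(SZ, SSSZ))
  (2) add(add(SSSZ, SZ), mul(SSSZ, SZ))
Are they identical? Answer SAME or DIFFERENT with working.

Answer: DIFFERENT — A ⇓ S^6(Z), B ⇓ S^7(Z)

Reduction:
Term A:
  start: add(SSZ, add(SZ, SSSZ))
  →1  S(add(SZ, add(SZ, SSSZ)))
  →2  S(S(add(Z, add(SZ, SSSZ))))
  →3  S(S(add(SZ, SSSZ)))
  →4  S(S(S(add(Z, SSSZ))))
  →5  S^6(Z)

Term B:
  start: add(add(SSSZ, SZ), mul(SSSZ, SZ))
  →1  add(S(add(SSZ, SZ)), mul(SSSZ, SZ))
  →2  S(add(add(SSZ, SZ), mul(SSSZ, SZ)))
  →3  S(add(S(add(SZ, SZ)), mul(SSSZ, SZ)))
  →4  S(S(add(add(SZ, SZ), mul(SSSZ, SZ))))
  →5  S(S(add(S(add(Z, SZ)), mul(SSSZ, SZ))))
  →6  S(S(S(add(add(Z, SZ), mul(SSSZ, SZ)))))
  →7  S(S(S(add(SZ, mul(SSSZ, SZ)))))
  →8  S(S(S(S(add(Z, mul(SSSZ, SZ))))))
  →9  S(S(S(S(mul(SSSZ, SZ)))))
  →10  S(S(S(S(add(SZ, mul(SSZ, SZ))))))
  →11  S(S(S(S(S(add(Z, mul(SSZ, SZ)))))))
  →12  S(S(S(S(S(mul(SSZ, SZ))))))
  →13  S(S(S(S(S(add(SZ, mul(SZ, SZ)))))))
  →14  S(S(S(S(S(S(add(Z, mul(SZ, SZ))))))))
  →15  S(S(S(S(S(S(mul(SZ, SZ)))))))
  →16  S(S(S(S(S(S(add(SZ, mul(Z, SZ))))))))
  →17  S(S(S(S(S(S(S(add(Z, mul(Z, SZ)))))))))
  →18  S(S(S(S(S(S(S(mul(Z, SZ))))))))
  →19  S^7(Z)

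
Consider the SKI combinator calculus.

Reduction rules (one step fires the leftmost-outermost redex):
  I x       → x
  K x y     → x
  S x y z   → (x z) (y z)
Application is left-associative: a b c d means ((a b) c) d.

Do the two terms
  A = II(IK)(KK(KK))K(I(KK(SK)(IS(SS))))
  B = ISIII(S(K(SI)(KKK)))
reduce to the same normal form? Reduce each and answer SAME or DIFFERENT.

Term A:
  start: II(IK)(KK(KK))K(I(KK(SK)(IS(SS))))
  [1] I(IK)(KK(KK))K(I(KK(SK)(IS(SS))))
  [2] IK(KK(KK))K(I(KK(SK)(IS(SS))))
  [3] K(KK(KK))K(I(KK(SK)(IS(SS))))
  [4] KK(KK)(I(KK(SK)(IS(SS))))
  [5] K(I(KK(SK)(IS(SS))))
  [6] K(KK(SK)(IS(SS)))
  [7] K(K(IS(SS)))
  [8] K(K(S(SS)))

Term B:
  start: ISIII(S(K(SI)(KKK)))
  [1] SIII(S(K(SI)(KKK)))
  [2] II(II)(S(K(SI)(KKK)))
  [3] I(II)(S(K(SI)(KKK)))
  [4] II(S(K(SI)(KKK)))
  [5] I(S(K(SI)(KKK)))
  [6] S(K(SI)(KKK))
  [7] S(SI)

Answer: DIFFERENT — A ⇓ K(K(S(SS))), B ⇓ S(SI)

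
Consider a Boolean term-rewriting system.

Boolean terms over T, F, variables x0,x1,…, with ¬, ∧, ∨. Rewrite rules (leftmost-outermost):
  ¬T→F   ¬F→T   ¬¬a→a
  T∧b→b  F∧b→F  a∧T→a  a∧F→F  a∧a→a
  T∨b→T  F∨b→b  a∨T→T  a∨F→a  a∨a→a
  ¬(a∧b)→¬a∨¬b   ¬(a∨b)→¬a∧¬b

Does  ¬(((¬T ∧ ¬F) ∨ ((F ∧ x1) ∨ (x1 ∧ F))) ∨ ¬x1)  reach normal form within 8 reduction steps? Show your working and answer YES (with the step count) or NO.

  start: ¬(((¬T ∧ ¬F) ∨ ((F ∧ x1) ∨ (x1 ∧ F))) ∨ ¬x1)
  [1] ¬((¬T ∧ ¬F) ∨ ((F ∧ x1) ∨ (x1 ∧ F))) ∧ ¬¬x1
  [2] (¬(¬T ∧ ¬F) ∧ ¬((F ∧ x1) ∨ (x1 ∧ F))) ∧ ¬¬x1
  [3] ((¬¬T ∨ ¬¬F) ∧ ¬((F ∧ x1) ∨ (x1 ∧ F))) ∧ ¬¬x1
  [4] ((T ∨ ¬¬F) ∧ ¬((F ∧ x1) ∨ (x1 ∧ F))) ∧ ¬¬x1
  [5] (T ∧ ¬((F ∧ x1) ∨ (x1 ∧ F))) ∧ ¬¬x1
  [6] ¬((F ∧ x1) ∨ (x1 ∧ F)) ∧ ¬¬x1
  [7] (¬(F ∧ x1) ∧ ¬(x1 ∧ F)) ∧ ¬¬x1
  [8] ((¬F ∨ ¬x1) ∧ ¬(x1 ∧ F)) ∧ ¬¬x1

Answer: NO — after 8 steps the term is ((¬F ∨ ¬x1) ∧ ¬(x1 ∧ F)) ∧ ¬¬x1, not yet normal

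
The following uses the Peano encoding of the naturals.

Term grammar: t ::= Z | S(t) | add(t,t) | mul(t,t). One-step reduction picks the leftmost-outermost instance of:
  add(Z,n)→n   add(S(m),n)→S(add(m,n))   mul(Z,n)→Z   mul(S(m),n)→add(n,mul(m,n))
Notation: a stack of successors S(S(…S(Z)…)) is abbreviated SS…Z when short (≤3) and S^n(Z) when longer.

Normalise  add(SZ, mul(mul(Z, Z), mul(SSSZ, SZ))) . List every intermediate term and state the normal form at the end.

Answer: normal form = SZ  (in 4 steps)

Reduction:
  start: add(SZ, mul(mul(Z, Z), mul(SSSZ, SZ)))
  step 1: S(add(Z, mul(mul(Z, Z), mul(SSSZ, SZ))))
  step 2: S(mul(mul(Z, Z), mul(SSSZ, SZ)))
  step 3: S(mul(Z, mul(SSSZ, SZ)))
  step 4: SZ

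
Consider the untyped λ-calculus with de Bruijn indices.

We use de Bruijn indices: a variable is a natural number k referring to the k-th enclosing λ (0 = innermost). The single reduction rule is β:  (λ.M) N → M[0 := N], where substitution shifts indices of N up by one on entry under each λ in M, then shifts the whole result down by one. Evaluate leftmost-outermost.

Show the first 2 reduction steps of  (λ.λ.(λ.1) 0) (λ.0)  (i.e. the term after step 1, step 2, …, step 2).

Answer: after 2 steps: λ.0

Reduction:
  start: (λ.λ.(λ.1) 0) (λ.0)
  →1  λ.(λ.1) 0
  →2  λ.0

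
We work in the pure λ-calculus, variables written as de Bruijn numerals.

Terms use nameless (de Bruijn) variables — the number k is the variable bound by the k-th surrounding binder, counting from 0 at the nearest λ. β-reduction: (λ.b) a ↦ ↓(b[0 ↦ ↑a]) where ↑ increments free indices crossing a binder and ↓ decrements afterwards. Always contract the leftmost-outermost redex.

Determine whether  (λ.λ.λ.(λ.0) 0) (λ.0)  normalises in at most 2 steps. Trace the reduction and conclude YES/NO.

  start: (λ.λ.λ.(λ.0) 0) (λ.0)
  [1] λ.λ.(λ.0) 0
  [2] λ.λ.0

Answer: YES — reaches normal form λ.λ.0 in 2 ≤ 2 steps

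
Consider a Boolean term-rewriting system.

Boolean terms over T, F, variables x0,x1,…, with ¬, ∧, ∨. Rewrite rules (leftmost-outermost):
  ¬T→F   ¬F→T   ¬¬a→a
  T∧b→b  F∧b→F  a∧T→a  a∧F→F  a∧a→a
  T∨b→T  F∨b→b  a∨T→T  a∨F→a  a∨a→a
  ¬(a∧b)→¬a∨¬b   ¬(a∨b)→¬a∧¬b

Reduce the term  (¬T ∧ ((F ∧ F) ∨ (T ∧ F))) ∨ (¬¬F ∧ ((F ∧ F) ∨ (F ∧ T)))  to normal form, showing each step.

  start: (¬T ∧ ((F ∧ F) ∨ (T ∧ F))) ∨ (¬¬F ∧ ((F ∧ F) ∨ (F ∧ T)))
  step 1: (F ∧ ((F ∧ F) ∨ (T ∧ F))) ∨ (¬¬F ∧ ((F ∧ F) ∨ (F ∧ T)))
  step 2: F ∨ (¬¬F ∧ ((F ∧ F) ∨ (F ∧ T)))
  step 3: ¬¬F ∧ ((F ∧ F) ∨ (F ∧ T))
  step 4: F ∧ ((F ∧ F) ∨ (F ∧ T))
  step 5: F

Answer: normal form = F  (in 5 steps)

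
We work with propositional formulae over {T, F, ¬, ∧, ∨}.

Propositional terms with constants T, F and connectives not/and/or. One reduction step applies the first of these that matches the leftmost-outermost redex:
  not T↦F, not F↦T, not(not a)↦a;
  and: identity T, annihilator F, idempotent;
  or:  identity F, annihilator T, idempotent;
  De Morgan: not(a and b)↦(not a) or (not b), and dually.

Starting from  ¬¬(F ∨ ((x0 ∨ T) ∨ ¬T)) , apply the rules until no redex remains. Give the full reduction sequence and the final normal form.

  start: ¬¬(F ∨ ((x0 ∨ T) ∨ ¬T))
  →1  F ∨ ((x0 ∨ T) ∨ ¬T)
  →2  (x0 ∨ T) ∨ ¬T
  →3  T ∨ ¬T
  →4  T

Answer: normal form = T  (in 4 steps)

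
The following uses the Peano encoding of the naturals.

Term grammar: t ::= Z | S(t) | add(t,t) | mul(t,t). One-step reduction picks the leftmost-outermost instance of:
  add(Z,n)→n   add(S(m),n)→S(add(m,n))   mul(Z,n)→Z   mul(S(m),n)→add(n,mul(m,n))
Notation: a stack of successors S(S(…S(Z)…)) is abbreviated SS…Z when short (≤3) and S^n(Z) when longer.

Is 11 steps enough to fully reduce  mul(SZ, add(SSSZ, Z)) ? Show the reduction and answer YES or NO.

  start: mul(SZ, add(SSSZ, Z))
  step 1: add(add(SSSZ, Z), mul(Z, add(SSSZ, Z)))
  step 2: add(S(add(SSZ, Z)), mul(Z, add(SSSZ, Z)))
  step 3: S(add(add(SSZ, Z), mul(Z, add(SSSZ, Z))))
  step 4: S(add(S(add(SZ, Z)), mul(Z, add(SSSZ, Z))))
  step 5: S(S(add(add(SZ, Z), mul(Z, add(SSSZ, Z)))))
  step 6: S(S(add(S(add(Z, Z)), mul(Z, add(SSSZ, Z)))))
  step 7: S(S(S(add(add(Z, Z), mul(Z, add(SSSZ, Z))))))
  step 8: S(S(S(add(Z, mul(Z, add(SSSZ, Z))))))
  step 9: S(S(S(mul(Z, add(SSSZ, Z)))))
  step 10: SSSZ

Answer: YES — reaches normal form SSSZ in 10 ≤ 11 steps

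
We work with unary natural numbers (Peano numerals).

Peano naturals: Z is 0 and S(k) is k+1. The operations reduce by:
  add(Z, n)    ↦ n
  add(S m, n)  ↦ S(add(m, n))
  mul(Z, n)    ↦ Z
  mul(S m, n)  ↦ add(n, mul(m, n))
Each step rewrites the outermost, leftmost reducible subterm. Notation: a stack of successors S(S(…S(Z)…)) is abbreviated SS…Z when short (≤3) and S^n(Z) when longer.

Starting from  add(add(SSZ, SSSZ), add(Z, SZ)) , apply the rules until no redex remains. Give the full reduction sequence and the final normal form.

  start: add(add(SSZ, SSSZ), add(Z, SZ))
  →1  add(S(add(SZ, SSSZ)), add(Z, SZ))
  →2  S(add(add(SZ, SSSZ), add(Z, SZ)))
  →3  S(add(S(add(Z, SSSZ)), add(Z, SZ)))
  →4  S(S(add(add(Z, SSSZ), add(Z, SZ))))
  →5  S(S(add(SSSZ, add(Z, SZ))))
  →6  S(S(S(add(SSZ, add(Z, SZ)))))
  →7  S(S(S(S(add(SZ, add(Z, SZ))))))
  →8  S(S(S(S(S(add(Z, add(Z, SZ)))))))
  →9  S(S(S(S(S(add(Z, SZ))))))
  →10  S^6(Z)

Answer: normal form = S^6(Z)  (in 10 steps)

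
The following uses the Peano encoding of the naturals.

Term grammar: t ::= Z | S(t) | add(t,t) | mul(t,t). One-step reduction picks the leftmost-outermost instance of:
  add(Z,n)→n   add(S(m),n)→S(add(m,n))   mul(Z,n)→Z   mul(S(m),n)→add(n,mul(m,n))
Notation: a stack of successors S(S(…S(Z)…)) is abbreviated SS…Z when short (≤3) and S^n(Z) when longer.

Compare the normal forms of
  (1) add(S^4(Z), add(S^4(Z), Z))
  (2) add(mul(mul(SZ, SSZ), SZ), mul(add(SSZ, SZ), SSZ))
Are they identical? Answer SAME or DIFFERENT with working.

Term A:
  start: add(S^4(Z), add(S^4(Z), Z))
  step 1: S(add(SSSZ, add(S^4(Z), Z)))
  step 2: S(S(add(SSZ, add(S^4(Z), Z))))
  step 3: S(S(S(add(SZ, add(S^4(Z), Z)))))
  step 4: S(S(S(S(add(Z, add(S^4(Z), Z))))))
  step 5: S(S(S(S(add(S^4(Z), Z)))))
  step 6: S(S(S(S(S(add(SSSZ, Z))))))
  step 7: S(S(S(S(S(S(add(SSZ, Z)))))))
  step 8: S(S(S(S(S(S(S(add(SZ, Z))))))))
  step 9: S(S(S(S(S(S(S(S(add(Z, Z)))))))))
  step 10: S^8(Z)

Term B:
  start: add(mul(mul(SZ, SSZ), SZ), mul(add(SSZ, SZ), SSZ))
  step 1: add(mul(add(SSZ, mul(Z, SSZ)), SZ), mul(add(SSZ, SZ), SSZ))
  step 2: add(mul(S(add(SZ, mul(Z, SSZ))), SZ), mul(add(SSZ, SZ), SSZ))
  step 3: add(add(SZ, mul(add(SZ, mul(Z, SSZ)), SZ)), mul(add(SSZ, SZ), SSZ))
  step 4: add(S(add(Z, mul(add(SZ, mul(Z, SSZ)), SZ))), mul(add(SSZ, SZ), SSZ))
  step 5: S(add(add(Z, mul(add(SZ, mul(Z, SSZ)), SZ)), mul(add(SSZ, SZ), SSZ)))
  step 6: S(add(mul(add(SZ, mul(Z, SSZ)), SZ), mul(add(SSZ, SZ), SSZ)))
  step 7: S(add(mul(S(add(Z, mul(Z, SSZ))), SZ), mul(add(SSZ, SZ), SSZ)))
  step 8: S(add(add(SZ, mul(add(Z, mul(Z, SSZ)), SZ)), mul(add(SSZ, SZ), SSZ)))
  step 9: S(add(S(add(Z, mul(add(Z, mul(Z, SSZ)), SZ))), mul(add(SSZ, SZ), SSZ)))
  step 10: S(S(add(add(Z, mul(add(Z, mul(Z, SSZ)), SZ)), mul(add(SSZ, SZ), SSZ))))
  step 11: S(S(add(mul(add(Z, mul(Z, SSZ)), SZ), mul(add(SSZ, SZ), SSZ))))
  step 12: S(S(add(mul(mul(Z, SSZ), SZ), mul(add(SSZ, SZ), SSZ))))
  step 13: S(S(add(mul(Z, SZ), mul(add(SSZ, SZ), SSZ))))
  step 14: S(S(add(Z, mul(add(SSZ, SZ), SSZ))))
  step 15: S(S(mul(add(SSZ, SZ), SSZ)))
  step 16: S(S(mul(S(add(SZ, SZ)), SSZ)))
  step 17: S(S(add(SSZ, mul(add(SZ, SZ), SSZ))))
  step 18: S(S(S(add(SZ, mul(add(SZ, SZ), SSZ)))))
  step 19: S(S(S(S(add(Z, mul(add(SZ, SZ), SSZ))))))
  step 20: S(S(S(S(mul(add(SZ, SZ), SSZ)))))
  step 21: S(S(S(S(mul(S(add(Z, SZ)), SSZ)))))
  step 22: S(S(S(S(add(SSZ, mul(add(Z, SZ), SSZ))))))
  step 23: S(S(S(S(S(add(SZ, mul(add(Z, SZ), SSZ)))))))
  step 24: S(S(S(S(S(S(add(Z, mul(add(Z, SZ), SSZ))))))))
  step 25: S(S(S(S(S(S(mul(add(Z, SZ), SSZ)))))))
  step 26: S(S(S(S(S(S(mul(SZ, SSZ)))))))
  step 27: S(S(S(S(S(S(add(SSZ, mul(Z, SSZ))))))))
  step 28: S(S(S(S(S(S(S(add(SZ, mul(Z, SSZ)))))))))
  step 29: S(S(S(S(S(S(S(S(add(Z, mul(Z, SSZ))))))))))
  step 30: S(S(S(S(S(S(S(S(mul(Z, SSZ)))))))))
  step 31: S^8(Z)

Answer: SAME — A ⇓ S^8(Z), B ⇓ S^8(Z)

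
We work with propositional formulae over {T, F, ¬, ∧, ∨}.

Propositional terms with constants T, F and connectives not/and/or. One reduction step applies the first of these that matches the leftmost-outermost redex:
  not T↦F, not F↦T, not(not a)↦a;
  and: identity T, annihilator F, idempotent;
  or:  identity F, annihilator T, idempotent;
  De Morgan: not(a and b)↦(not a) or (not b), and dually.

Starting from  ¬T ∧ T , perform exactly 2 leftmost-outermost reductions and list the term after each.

  start: ¬T ∧ T
  →1  ¬T
  →2  F

Answer: after 2 steps: F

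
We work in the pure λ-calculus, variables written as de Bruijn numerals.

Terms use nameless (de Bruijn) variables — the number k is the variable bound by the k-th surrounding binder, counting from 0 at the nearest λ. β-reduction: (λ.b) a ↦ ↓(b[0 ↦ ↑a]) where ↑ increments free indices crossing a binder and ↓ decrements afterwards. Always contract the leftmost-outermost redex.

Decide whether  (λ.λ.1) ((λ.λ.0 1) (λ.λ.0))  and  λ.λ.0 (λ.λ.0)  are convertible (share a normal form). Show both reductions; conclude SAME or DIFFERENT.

Term A:
  start: (λ.λ.1) ((λ.λ.0 1) (λ.λ.0))
  →1  λ.(λ.λ.0 1) (λ.λ.0)
  →2  λ.λ.0 (λ.λ.0)

Term B:
  start: λ.λ.0 (λ.λ.0)

Answer: SAME — A ⇓ λ.λ.0 (λ.λ.0), B ⇓ λ.λ.0 (λ.λ.0)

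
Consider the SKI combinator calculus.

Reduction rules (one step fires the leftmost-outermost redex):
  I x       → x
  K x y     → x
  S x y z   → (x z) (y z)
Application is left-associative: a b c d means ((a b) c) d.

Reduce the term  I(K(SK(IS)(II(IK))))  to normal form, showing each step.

Answer: normal form = KK  (in 6 steps)

Working:
  start: I(K(SK(IS)(II(IK))))
  [1] K(SK(IS)(II(IK)))
  [2] K(K(II(IK))(IS(II(IK))))
  [3] K(II(IK))
  [4] K(I(IK))
  [5] K(IK)
  [6] KK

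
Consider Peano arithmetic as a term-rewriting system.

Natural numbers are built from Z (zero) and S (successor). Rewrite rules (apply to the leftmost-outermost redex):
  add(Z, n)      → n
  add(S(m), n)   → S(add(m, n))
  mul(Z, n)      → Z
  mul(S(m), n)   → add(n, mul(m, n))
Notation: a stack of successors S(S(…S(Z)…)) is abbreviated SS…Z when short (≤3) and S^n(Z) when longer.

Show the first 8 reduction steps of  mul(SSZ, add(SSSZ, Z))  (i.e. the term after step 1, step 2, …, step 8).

Answer: after 8 steps: S(S(S(add(Z, mul(SZ, add(SSSZ, Z))))))

Reduction:
  start: mul(SSZ, add(SSSZ, Z))
  [1] add(add(SSSZ, Z), mul(SZ, add(SSSZ, Z)))
  [2] add(S(add(SSZ, Z)), mul(SZ, add(SSSZ, Z)))
  [3] S(add(add(SSZ, Z), mul(SZ, add(SSSZ, Z))))
  [4] S(add(S(add(SZ, Z)), mul(SZ, add(SSSZ, Z))))
  [5] S(S(add(add(SZ, Z), mul(SZ, add(SSSZ, Z)))))
  [6] S(S(add(S(add(Z, Z)), mul(SZ, add(SSSZ, Z)))))
  [7] S(S(S(add(add(Z, Z), mul(SZ, add(SSSZ, Z))))))
  [8] S(S(S(add(Z, mul(SZ, add(SSSZ, Z))))))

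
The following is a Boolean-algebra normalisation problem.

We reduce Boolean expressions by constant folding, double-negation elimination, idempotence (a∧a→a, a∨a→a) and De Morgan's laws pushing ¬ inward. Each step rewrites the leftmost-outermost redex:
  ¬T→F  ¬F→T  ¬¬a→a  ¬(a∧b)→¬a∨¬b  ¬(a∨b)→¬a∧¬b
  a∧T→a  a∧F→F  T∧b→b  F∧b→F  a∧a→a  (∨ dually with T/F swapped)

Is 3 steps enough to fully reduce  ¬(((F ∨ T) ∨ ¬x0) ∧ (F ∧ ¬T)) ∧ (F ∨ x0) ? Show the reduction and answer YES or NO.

Answer: NO — after 3 steps the term is (((¬F ∧ ¬T) ∧ ¬¬x0) ∨ ¬(F ∧ ¬T)) ∧ (F ∨ x0), not yet normal

Working:
  start: ¬(((F ∨ T) ∨ ¬x0) ∧ (F ∧ ¬T)) ∧ (F ∨ x0)
  [1] (¬((F ∨ T) ∨ ¬x0) ∨ ¬(F ∧ ¬T)) ∧ (F ∨ x0)
  [2] ((¬(F ∨ T) ∧ ¬¬x0) ∨ ¬(F ∧ ¬T)) ∧ (F ∨ x0)
  [3] (((¬F ∧ ¬T) ∧ ¬¬x0) ∨ ¬(F ∧ ¬T)) ∧ (F ∨ x0)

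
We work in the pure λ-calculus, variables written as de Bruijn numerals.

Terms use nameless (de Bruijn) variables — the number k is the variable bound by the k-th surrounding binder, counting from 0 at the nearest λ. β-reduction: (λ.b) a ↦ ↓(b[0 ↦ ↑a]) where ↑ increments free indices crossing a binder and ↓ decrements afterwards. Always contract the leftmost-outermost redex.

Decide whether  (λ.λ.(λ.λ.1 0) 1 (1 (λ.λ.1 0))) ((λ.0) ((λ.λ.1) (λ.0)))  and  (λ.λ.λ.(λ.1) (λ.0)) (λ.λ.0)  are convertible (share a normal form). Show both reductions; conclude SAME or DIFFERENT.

Answer: SAME — A ⇓ λ.λ.0, B ⇓ λ.λ.0

Working:
Term A:
  start: (λ.λ.(λ.λ.1 0) 1 (1 (λ.λ.1 0))) ((λ.0) ((λ.λ.1) (λ.0)))
  →1  λ.(λ.λ.1 0) ((λ.0) ((λ.λ.1) (λ.0))) ((λ.0) ((λ.λ.1) (λ.0)) (λ.λ.1 0))
  →2  λ.(λ.(λ.0) ((λ.λ.1) (λ.0)) 0) ((λ.0) ((λ.λ.1) (λ.0)) (λ.λ.1 0))
  →3  λ.(λ.0) ((λ.λ.1) (λ.0)) ((λ.0) ((λ.λ.1) (λ.0)) (λ.λ.1 0))
  →4  λ.(λ.λ.1) (λ.0) ((λ.0) ((λ.λ.1) (λ.0)) (λ.λ.1 0))
  →5  λ.(λ.λ.0) ((λ.0) ((λ.λ.1) (λ.0)) (λ.λ.1 0))
  →6  λ.λ.0

Term B:
  start: (λ.λ.λ.(λ.1) (λ.0)) (λ.λ.0)
  →1  λ.λ.(λ.1) (λ.0)
  →2  λ.λ.0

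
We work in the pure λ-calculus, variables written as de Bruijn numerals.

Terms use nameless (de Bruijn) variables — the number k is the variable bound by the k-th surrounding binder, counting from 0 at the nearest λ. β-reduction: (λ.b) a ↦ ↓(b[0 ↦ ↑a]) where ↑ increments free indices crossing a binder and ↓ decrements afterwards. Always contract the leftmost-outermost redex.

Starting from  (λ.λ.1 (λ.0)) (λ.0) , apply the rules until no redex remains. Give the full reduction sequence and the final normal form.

Answer: normal form = λ.λ.0  (in 2 steps)

Working:
  start: (λ.λ.1 (λ.0)) (λ.0)
  →1  λ.(λ.0) (λ.0)
  →2  λ.λ.0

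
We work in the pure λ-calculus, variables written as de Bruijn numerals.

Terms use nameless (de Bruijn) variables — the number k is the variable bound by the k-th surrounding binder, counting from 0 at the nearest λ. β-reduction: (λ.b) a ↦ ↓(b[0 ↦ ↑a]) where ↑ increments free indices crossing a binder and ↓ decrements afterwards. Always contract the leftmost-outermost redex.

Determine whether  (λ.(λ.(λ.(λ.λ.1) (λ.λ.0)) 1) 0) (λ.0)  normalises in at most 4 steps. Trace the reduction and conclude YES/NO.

  start: (λ.(λ.(λ.(λ.λ.1) (λ.λ.0)) 1) 0) (λ.0)
  →1  (λ.(λ.(λ.λ.1) (λ.λ.0)) (λ.0)) (λ.0)
  →2  (λ.(λ.λ.1) (λ.λ.0)) (λ.0)
  →3  (λ.λ.1) (λ.λ.0)
  →4  λ.λ.λ.0

Answer: YES — reaches normal form λ.λ.λ.0 in 4 ≤ 4 steps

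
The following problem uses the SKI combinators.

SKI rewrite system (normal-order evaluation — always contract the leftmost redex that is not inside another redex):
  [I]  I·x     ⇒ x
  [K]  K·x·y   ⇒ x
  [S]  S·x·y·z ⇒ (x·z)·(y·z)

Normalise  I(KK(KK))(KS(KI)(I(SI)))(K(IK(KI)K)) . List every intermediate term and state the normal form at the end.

Answer: normal form = S(SI)  (in 5 steps)

Working:
  start: I(KK(KK))(KS(KI)(I(SI)))(K(IK(KI)K))
  step 1: KK(KK)(KS(KI)(I(SI)))(K(IK(KI)K))
  step 2: K(KS(KI)(I(SI)))(K(IK(KI)K))
  step 3: KS(KI)(I(SI))
  step 4: S(I(SI))
  step 5: S(SI)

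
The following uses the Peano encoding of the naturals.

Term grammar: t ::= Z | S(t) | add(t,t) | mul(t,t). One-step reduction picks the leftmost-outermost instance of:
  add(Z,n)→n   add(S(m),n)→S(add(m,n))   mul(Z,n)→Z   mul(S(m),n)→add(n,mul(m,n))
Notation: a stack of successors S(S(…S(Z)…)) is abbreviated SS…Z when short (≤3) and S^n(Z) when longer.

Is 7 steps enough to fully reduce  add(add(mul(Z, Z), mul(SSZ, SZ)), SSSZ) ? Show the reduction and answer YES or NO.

Answer: NO — after 7 steps the term is S(add(add(SZ, mul(Z, SZ)), SSSZ)), not yet normal

Reduction:
  start: add(add(mul(Z, Z), mul(SSZ, SZ)), SSSZ)
  →1  add(add(Z, mul(SSZ, SZ)), SSSZ)
  →2  add(mul(SSZ, SZ), SSSZ)
  →3  add(add(SZ, mul(SZ, SZ)), SSSZ)
  →4  add(S(add(Z, mul(SZ, SZ))), SSSZ)
  →5  S(add(add(Z, mul(SZ, SZ)), SSSZ))
  →6  S(add(mul(SZ, SZ), SSSZ))
  →7  S(add(add(SZ, mul(Z, SZ)), SSSZ))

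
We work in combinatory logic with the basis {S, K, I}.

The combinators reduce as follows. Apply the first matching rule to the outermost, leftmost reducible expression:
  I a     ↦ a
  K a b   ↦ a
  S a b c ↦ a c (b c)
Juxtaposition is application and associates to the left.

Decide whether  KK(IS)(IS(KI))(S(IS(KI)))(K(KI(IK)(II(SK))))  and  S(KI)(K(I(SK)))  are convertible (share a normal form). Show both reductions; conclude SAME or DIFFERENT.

Term A:
  start: KK(IS)(IS(KI))(S(IS(KI)))(K(KI(IK)(II(SK))))
  step 1: K(IS(KI))(S(IS(KI)))(K(KI(IK)(II(SK))))
  step 2: IS(KI)(K(KI(IK)(II(SK))))
  step 3: S(KI)(K(KI(IK)(II(SK))))
  step 4: S(KI)(K(I(II(SK))))
  step 5: S(KI)(K(II(SK)))
  step 6: S(KI)(K(I(SK)))
  step 7: S(KI)(K(SK))

Term B:
  start: S(KI)(K(I(SK)))
  step 1: S(KI)(K(SK))

Answer: SAME — A ⇓ S(KI)(K(SK)), B ⇓ S(KI)(K(SK))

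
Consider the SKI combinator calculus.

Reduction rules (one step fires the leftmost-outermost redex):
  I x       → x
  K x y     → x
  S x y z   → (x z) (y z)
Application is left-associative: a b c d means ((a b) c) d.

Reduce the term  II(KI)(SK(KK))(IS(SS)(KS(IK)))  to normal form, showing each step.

  start: II(KI)(SK(KK))(IS(SS)(KS(IK)))
  →1  I(KI)(SK(KK))(IS(SS)(KS(IK)))
  →2  KI(SK(KK))(IS(SS)(KS(IK)))
  →3  I(IS(SS)(KS(IK)))
  →4  IS(SS)(KS(IK))
  →5  S(SS)(KS(IK))
  →6  S(SS)S

Answer: normal form = S(SS)S  (in 6 steps)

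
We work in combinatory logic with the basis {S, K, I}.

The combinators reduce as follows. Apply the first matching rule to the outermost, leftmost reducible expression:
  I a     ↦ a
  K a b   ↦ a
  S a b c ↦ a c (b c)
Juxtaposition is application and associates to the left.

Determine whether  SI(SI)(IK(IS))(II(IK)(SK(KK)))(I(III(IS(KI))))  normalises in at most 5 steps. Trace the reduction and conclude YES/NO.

Answer: NO — after 5 steps the term is S(II(IK)(SK(KK)))(I(III(IS(KI)))), not yet normal

Working:
  start: SI(SI)(IK(IS))(II(IK)(SK(KK)))(I(III(IS(KI))))
  step 1: I(IK(IS))(SI(IK(IS)))(II(IK)(SK(KK)))(I(III(IS(KI))))
  step 2: IK(IS)(SI(IK(IS)))(II(IK)(SK(KK)))(I(III(IS(KI))))
  step 3: K(IS)(SI(IK(IS)))(II(IK)(SK(KK)))(I(III(IS(KI))))
  step 4: IS(II(IK)(SK(KK)))(I(III(IS(KI))))
  step 5: S(II(IK)(SK(KK)))(I(III(IS(KI))))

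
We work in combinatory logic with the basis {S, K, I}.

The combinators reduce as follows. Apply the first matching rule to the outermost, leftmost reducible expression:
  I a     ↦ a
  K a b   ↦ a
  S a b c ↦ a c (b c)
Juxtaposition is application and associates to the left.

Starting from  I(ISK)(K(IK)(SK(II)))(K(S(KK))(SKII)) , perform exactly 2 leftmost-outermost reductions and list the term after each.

Answer: after 2 steps: SK(K(IK)(SK(II)))(K(S(KK))(SKII))

Reduction:
  start: I(ISK)(K(IK)(SK(II)))(K(S(KK))(SKII))
  →1  ISK(K(IK)(SK(II)))(K(S(KK))(SKII))
  →2  SK(K(IK)(SK(II)))(K(S(KK))(SKII))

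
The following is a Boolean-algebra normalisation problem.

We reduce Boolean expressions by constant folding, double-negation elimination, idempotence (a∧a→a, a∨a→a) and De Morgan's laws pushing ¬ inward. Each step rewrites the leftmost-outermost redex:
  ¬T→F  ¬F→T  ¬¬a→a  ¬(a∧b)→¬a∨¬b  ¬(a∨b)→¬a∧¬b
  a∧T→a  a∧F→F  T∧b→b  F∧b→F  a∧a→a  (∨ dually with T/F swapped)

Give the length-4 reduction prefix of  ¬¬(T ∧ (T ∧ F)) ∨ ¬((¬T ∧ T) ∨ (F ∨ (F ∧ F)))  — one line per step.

  start: ¬¬(T ∧ (T ∧ F)) ∨ ¬((¬T ∧ T) ∨ (F ∨ (F ∧ F)))
  step 1: (T ∧ (T ∧ F)) ∨ ¬((¬T ∧ T) ∨ (F ∨ (F ∧ F)))
  step 2: (T ∧ F) ∨ ¬((¬T ∧ T) ∨ (F ∨ (F ∧ F)))
  step 3: F ∨ ¬((¬T ∧ T) ∨ (F ∨ (F ∧ F)))
  step 4: ¬((¬T ∧ T) ∨ (F ∨ (F ∧ F)))

Answer: after 4 steps: ¬((¬T ∧ T) ∨ (F ∨ (F ∧ F)))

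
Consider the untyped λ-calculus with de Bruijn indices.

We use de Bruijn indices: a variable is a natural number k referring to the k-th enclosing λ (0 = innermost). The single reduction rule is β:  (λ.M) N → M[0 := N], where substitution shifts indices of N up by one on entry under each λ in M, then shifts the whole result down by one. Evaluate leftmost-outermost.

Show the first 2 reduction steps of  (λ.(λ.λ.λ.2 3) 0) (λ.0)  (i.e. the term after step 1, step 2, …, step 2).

Answer: after 2 steps: λ.λ.(λ.0) (λ.0)

Derivation:
  start: (λ.(λ.λ.λ.2 3) 0) (λ.0)
  step 1: (λ.λ.λ.2 (λ.0)) (λ.0)
  step 2: λ.λ.(λ.0) (λ.0)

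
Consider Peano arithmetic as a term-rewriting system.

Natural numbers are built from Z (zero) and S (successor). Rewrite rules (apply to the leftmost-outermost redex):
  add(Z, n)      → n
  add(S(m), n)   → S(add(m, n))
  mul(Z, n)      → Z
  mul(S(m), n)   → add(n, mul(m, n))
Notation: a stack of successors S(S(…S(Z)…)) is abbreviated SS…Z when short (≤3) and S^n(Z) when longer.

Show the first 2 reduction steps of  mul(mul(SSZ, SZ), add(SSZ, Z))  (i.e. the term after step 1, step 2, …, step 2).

  start: mul(mul(SSZ, SZ), add(SSZ, Z))
  step 1: mul(add(SZ, mul(SZ, SZ)), add(SSZ, Z))
  step 2: mul(S(add(Z, mul(SZ, SZ))), add(SSZ, Z))

Answer: after 2 steps: mul(S(add(Z, mul(SZ, SZ))), add(SSZ, Z))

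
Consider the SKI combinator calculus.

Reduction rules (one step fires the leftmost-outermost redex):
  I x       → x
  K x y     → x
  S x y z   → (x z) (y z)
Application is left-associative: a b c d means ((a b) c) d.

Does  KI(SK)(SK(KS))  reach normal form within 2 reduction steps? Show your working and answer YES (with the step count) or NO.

Answer: YES — reaches normal form SK(KS) in 2 ≤ 2 steps

Working:
  start: KI(SK)(SK(KS))
  →1  I(SK(KS))
  →2  SK(KS)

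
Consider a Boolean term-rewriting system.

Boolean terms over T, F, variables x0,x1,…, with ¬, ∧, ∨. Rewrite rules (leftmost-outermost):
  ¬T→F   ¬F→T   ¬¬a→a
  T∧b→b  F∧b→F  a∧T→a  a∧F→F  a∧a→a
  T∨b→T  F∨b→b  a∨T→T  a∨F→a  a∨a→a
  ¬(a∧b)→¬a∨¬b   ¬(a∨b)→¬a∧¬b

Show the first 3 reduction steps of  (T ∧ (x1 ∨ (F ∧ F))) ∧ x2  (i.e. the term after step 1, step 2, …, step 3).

Answer: after 3 steps: x1 ∧ x2

Working:
  start: (T ∧ (x1 ∨ (F ∧ F))) ∧ x2
  →1  (x1 ∨ (F ∧ F)) ∧ x2
  →2  (x1 ∨ F) ∧ x2
  →3  x1 ∧ x2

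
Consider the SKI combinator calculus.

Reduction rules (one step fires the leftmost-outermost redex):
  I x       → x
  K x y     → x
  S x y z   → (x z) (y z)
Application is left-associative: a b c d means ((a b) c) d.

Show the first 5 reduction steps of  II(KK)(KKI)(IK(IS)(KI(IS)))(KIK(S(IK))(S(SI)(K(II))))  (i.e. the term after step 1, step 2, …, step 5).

Answer: after 5 steps: K(IS)(KI(IS))

Working:
  start: II(KK)(KKI)(IK(IS)(KI(IS)))(KIK(S(IK))(S(SI)(K(II))))
  step 1: I(KK)(KKI)(IK(IS)(KI(IS)))(KIK(S(IK))(S(SI)(K(II))))
  step 2: KK(KKI)(IK(IS)(KI(IS)))(KIK(S(IK))(S(SI)(K(II))))
  step 3: K(IK(IS)(KI(IS)))(KIK(S(IK))(S(SI)(K(II))))
  step 4: IK(IS)(KI(IS))
  step 5: K(IS)(KI(IS))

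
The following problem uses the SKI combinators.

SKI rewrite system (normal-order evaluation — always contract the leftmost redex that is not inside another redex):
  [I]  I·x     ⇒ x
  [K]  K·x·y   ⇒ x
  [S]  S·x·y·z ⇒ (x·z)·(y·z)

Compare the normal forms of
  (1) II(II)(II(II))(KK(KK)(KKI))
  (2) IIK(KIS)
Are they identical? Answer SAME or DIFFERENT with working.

Answer: DIFFERENT — A ⇓ KK, B ⇓ KI

Working:
Term A:
  start: II(II)(II(II))(KK(KK)(KKI))
  →1  I(II)(II(II))(KK(KK)(KKI))
  →2  II(II(II))(KK(KK)(KKI))
  →3  I(II(II))(KK(KK)(KKI))
  →4  II(II)(KK(KK)(KKI))
  →5  I(II)(KK(KK)(KKI))
  →6  II(KK(KK)(KKI))
  →7  I(KK(KK)(KKI))
  →8  KK(KK)(KKI)
  →9  K(KKI)
  →10  KK

Term B:
  start: IIK(KIS)
  →1  IK(KIS)
  →2  K(KIS)
  →3  KI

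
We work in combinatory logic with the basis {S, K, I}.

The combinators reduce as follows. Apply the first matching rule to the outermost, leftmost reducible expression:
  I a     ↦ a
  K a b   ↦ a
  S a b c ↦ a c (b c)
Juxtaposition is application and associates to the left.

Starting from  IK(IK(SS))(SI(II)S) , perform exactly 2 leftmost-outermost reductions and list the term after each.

Answer: after 2 steps: IK(SS)

Working:
  start: IK(IK(SS))(SI(II)S)
  [1] K(IK(SS))(SI(II)S)
  [2] IK(SS)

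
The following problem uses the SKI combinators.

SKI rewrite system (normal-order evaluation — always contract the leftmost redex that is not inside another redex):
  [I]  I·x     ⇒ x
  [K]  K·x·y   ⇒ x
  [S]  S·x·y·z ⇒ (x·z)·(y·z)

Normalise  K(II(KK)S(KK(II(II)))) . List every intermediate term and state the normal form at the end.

Answer: normal form = K(KK)  (in 4 steps)

Derivation:
  start: K(II(KK)S(KK(II(II))))
  [1] K(I(KK)S(KK(II(II))))
  [2] K(KKS(KK(II(II))))
  [3] K(K(KK(II(II))))
  [4] K(KK)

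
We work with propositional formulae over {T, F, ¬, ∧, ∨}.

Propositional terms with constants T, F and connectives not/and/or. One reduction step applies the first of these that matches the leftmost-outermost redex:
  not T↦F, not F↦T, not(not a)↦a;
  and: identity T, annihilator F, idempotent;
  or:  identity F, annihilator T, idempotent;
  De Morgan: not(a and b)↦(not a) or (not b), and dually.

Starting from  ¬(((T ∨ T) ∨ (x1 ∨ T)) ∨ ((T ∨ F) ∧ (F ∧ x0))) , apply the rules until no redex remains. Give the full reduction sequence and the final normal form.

Answer: normal form = F  (in 7 steps)

Reduction:
  start: ¬(((T ∨ T) ∨ (x1 ∨ T)) ∨ ((T ∨ F) ∧ (F ∧ x0)))
  →1  ¬((T ∨ T) ∨ (x1 ∨ T)) ∧ ¬((T ∨ F) ∧ (F ∧ x0))
  →2  (¬(T ∨ T) ∧ ¬(x1 ∨ T)) ∧ ¬((T ∨ F) ∧ (F ∧ x0))
  →3  ((¬T ∧ ¬T) ∧ ¬(x1 ∨ T)) ∧ ¬((T ∨ F) ∧ (F ∧ x0))
  →4  (¬T ∧ ¬(x1 ∨ T)) ∧ ¬((T ∨ F) ∧ (F ∧ x0))
  →5  (F ∧ ¬(x1 ∨ T)) ∧ ¬((T ∨ F) ∧ (F ∧ x0))
  →6  F ∧ ¬((T ∨ F) ∧ (F ∧ x0))
  →7  F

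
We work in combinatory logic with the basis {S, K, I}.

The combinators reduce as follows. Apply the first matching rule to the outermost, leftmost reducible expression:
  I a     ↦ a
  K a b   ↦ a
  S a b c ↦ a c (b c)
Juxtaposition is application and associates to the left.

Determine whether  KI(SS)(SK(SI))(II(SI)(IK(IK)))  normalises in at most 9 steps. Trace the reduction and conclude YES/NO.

  start: KI(SS)(SK(SI))(II(SI)(IK(IK)))
  →1  I(SK(SI))(II(SI)(IK(IK)))
  →2  SK(SI)(II(SI)(IK(IK)))
  →3  K(II(SI)(IK(IK)))(SI(II(SI)(IK(IK))))
  →4  II(SI)(IK(IK))
  →5  I(SI)(IK(IK))
  →6  SI(IK(IK))
  →7  SI(K(IK))
  →8  SI(KK)

Answer: YES — reaches normal form SI(KK) in 8 ≤ 9 steps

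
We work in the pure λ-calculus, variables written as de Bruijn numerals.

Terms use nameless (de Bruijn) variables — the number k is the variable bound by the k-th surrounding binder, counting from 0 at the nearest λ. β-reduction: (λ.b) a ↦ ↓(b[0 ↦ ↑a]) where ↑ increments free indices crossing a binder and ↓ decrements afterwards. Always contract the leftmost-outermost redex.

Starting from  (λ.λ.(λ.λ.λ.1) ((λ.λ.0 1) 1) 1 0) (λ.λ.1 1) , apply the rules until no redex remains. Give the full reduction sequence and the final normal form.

  start: (λ.λ.(λ.λ.λ.1) ((λ.λ.0 1) 1) 1 0) (λ.λ.1 1)
  →1  λ.(λ.λ.λ.1) ((λ.λ.0 1) (λ.λ.1 1)) (λ.λ.1 1) 0
  →2  λ.(λ.λ.1) (λ.λ.1 1) 0
  →3  λ.(λ.λ.λ.1 1) 0
  →4  λ.λ.λ.1 1

Answer: normal form = λ.λ.λ.1 1  (in 4 steps)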